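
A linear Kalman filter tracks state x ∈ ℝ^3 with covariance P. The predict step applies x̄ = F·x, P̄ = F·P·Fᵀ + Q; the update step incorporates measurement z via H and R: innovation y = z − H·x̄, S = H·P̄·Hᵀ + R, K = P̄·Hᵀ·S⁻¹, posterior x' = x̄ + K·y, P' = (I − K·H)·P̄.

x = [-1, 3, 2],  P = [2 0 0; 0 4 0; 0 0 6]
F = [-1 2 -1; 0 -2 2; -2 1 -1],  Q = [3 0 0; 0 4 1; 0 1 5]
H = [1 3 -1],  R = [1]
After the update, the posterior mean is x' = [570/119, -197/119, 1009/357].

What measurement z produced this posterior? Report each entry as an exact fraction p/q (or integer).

z = [-3]

x̄ = F·x = [5, -2, 3]
P̄ = F·P·Fᵀ + Q = [27 -28 18; -28 44 -19; 18 -19 23]
S = H·P̄·Hᵀ + R = [357]
K = P̄·Hᵀ·S⁻¹ = [-25/119; 41/119; -62/357]
x' − x̄ = [-25/119, 41/119, -62/357] = K·y
y = (KᵀK)⁻¹·Kᵀ·(x' − x̄) = [1]
z = y + H·x̄ = [1] + [-4] = [-3]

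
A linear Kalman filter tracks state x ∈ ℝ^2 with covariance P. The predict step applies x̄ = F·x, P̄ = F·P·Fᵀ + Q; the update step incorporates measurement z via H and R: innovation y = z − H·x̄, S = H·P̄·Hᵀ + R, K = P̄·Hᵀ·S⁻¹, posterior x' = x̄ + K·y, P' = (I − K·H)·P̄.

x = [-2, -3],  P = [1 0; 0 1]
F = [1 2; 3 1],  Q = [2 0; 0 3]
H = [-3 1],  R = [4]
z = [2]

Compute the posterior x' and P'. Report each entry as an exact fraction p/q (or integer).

x' = [-96/25, -212/25]
P' = [47/25 109/25; 109/25 323/25]

x̄ = F·x = [-8, -9]
P̄ = F·P·Fᵀ + Q = [7 5; 5 13]
y = z − H·x̄ = [-13]
S = H·P̄·Hᵀ + R = [50]
K = P̄·Hᵀ·S⁻¹ = [-8/25; -1/25]
x' = x̄ + K·y = [-96/25, -212/25]
P' = (I − K·H)·P̄ = [47/25 109/25; 109/25 323/25]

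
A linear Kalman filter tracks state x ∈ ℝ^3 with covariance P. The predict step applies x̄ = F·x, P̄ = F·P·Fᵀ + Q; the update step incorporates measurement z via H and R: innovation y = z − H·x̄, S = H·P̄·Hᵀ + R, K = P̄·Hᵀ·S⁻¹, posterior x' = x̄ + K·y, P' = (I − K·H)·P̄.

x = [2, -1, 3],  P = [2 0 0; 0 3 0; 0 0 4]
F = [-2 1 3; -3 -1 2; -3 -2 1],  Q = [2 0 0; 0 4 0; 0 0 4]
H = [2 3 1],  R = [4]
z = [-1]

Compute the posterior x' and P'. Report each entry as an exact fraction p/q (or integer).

x̄ = F·x = [4, 1, -1]
P̄ = F·P·Fᵀ + Q = [49 33 18; 33 41 32; 18 32 38]
y = z − H·x̄ = [-11]
S = H·P̄·Hᵀ + R = [1267]
K = P̄·Hᵀ·S⁻¹ = [215/1267; 221/1267; 170/1267]
x' = x̄ + K·y = [2703/1267, -1164/1267, -3137/1267]
P' = (I − K·H)·P̄ = [15858/1267 -5704/1267 -13744/1267; -5704/1267 3106/1267 2974/1267; -13744/1267 2974/1267 19246/1267]

x' = [2703/1267, -1164/1267, -3137/1267]
P' = [15858/1267 -5704/1267 -13744/1267; -5704/1267 3106/1267 2974/1267; -13744/1267 2974/1267 19246/1267]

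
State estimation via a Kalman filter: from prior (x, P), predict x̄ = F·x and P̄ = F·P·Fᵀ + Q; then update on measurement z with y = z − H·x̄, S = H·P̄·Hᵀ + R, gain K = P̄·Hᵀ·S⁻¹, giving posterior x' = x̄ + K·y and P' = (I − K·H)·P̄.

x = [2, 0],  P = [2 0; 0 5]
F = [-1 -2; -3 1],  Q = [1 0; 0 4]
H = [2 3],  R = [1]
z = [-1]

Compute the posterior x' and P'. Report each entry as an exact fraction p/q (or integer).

x' = [23/48, -65/96]
P' = [1367/72 -1817/144; -1817/144 2447/288]

x̄ = F·x = [-2, -6]
P̄ = F·P·Fᵀ + Q = [23 -4; -4 27]
y = z − H·x̄ = [21]
S = H·P̄·Hᵀ + R = [288]
K = P̄·Hᵀ·S⁻¹ = [17/144; 73/288]
x' = x̄ + K·y = [23/48, -65/96]
P' = (I − K·H)·P̄ = [1367/72 -1817/144; -1817/144 2447/288]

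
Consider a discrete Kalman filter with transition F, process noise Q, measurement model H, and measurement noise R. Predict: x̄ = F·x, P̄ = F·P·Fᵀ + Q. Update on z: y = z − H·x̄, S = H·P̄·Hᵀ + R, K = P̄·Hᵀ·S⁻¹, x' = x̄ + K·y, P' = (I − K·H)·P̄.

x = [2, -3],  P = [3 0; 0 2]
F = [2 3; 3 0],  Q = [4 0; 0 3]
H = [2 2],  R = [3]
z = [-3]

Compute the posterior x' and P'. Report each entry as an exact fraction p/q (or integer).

x' = [-195/31, 1938/403]
P' = [222/31 -210/31; -210/31 2874/403]

x̄ = F·x = [-5, 6]
P̄ = F·P·Fᵀ + Q = [34 18; 18 30]
y = z − H·x̄ = [-5]
S = H·P̄·Hᵀ + R = [403]
K = P̄·Hᵀ·S⁻¹ = [8/31; 96/403]
x' = x̄ + K·y = [-195/31, 1938/403]
P' = (I − K·H)·P̄ = [222/31 -210/31; -210/31 2874/403]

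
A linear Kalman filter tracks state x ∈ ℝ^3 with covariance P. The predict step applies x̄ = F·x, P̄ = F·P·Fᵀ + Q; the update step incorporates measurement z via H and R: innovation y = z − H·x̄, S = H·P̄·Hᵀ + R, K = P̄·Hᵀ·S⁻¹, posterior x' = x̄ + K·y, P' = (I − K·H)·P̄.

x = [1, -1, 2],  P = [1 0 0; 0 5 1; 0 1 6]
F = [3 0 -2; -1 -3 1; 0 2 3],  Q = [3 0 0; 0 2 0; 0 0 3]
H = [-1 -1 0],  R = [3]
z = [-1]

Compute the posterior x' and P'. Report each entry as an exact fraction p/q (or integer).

x̄ = F·x = [-1, 4, 4]
P̄ = F·P·Fᵀ + Q = [36 -9 -40; -9 48 -19; -40 -19 89]
y = z − H·x̄ = [2]
S = H·P̄·Hᵀ + R = [69]
K = P̄·Hᵀ·S⁻¹ = [-9/23; -13/23; 59/69]
x' = x̄ + K·y = [-41/23, 66/23, 394/69]
P' = (I − K·H)·P̄ = [585/23 -558/23 -389/23; -558/23 597/23 330/23; -389/23 330/23 2660/69]

x' = [-41/23, 66/23, 394/69]
P' = [585/23 -558/23 -389/23; -558/23 597/23 330/23; -389/23 330/23 2660/69]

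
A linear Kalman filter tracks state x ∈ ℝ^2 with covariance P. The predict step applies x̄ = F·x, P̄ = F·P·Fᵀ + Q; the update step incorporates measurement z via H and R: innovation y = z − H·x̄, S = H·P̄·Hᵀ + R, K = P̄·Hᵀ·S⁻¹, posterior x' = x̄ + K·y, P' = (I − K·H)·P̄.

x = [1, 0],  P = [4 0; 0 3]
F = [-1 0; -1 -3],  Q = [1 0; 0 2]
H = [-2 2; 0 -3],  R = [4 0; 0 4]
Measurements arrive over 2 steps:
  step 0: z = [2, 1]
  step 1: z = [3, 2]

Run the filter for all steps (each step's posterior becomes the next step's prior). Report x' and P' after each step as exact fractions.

step 0: x' = [-2189/1762, -277/881], P' = [1957/1762 306/881; 306/881 364/881]
step 1: x' = [-682379/841184, -6169/26287], P' = [339655/420592 7194/26287; 7194/26287 10172/26287]

step 0: x̄ = F·x = [-1, -1]
step 0: P̄ = F·P·Fᵀ + Q = [5 4; 4 33]
step 0: y = z − H·x̄ = [2, -2]
step 0: S = H·P̄·Hᵀ + R = [124 -174; -174 301]
step 0: K = P̄·Hᵀ·S⁻¹ = [-1345/3524 -459/1762; 29/881 -273/881]
step 0: x' = x̄ + K·y = [-2189/1762, -277/881]
step 0: P' = (I − K·H)·P̄ = [1957/1762 306/881; 306/881 364/881]
step 1: x̄ = F·x = [2189/1762, 3851/1762]
step 1: P̄ = F·P·Fᵀ + Q = [3719/1762 3793/1762; 3793/1762 15705/1762]
step 1: y = z − H·x̄ = [981/881, 15077/1762]
step 1: S = H·P̄·Hᵀ + R = [27200/881 -35736/881; -35736/881 148393/1762]
step 1: K = P̄·Hᵀ·S⁻¹ = [-224551/841184 -10791/52574; 1489/26287 -7629/26287]
step 1: x' = x̄ + K·y = [-682379/841184, -6169/26287]
step 1: P' = (I − K·H)·P̄ = [339655/420592 7194/26287; 7194/26287 10172/26287]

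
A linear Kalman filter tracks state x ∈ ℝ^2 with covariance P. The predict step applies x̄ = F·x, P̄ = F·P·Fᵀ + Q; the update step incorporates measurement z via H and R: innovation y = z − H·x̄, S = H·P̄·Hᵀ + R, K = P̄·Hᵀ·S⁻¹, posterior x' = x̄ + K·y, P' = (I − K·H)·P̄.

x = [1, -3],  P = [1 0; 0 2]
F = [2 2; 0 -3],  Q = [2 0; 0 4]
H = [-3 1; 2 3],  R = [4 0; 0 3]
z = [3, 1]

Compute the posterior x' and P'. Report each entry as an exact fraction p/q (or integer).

x̄ = F·x = [-4, 9]
P̄ = F·P·Fᵀ + Q = [14 -12; -12 22]
y = z − H·x̄ = [-18, -18]
S = H·P̄·Hᵀ + R = [224 66; 66 113]
K = P̄·Hᵀ·S⁻¹ = [-2787/10478 443/5239; 61/338 45/169]
x' = x̄ + K·y = [-3847/5239, 162/169]
P' = (I − K·H)·P̄ = [1641/5239 -21/169; -21/169 59/169]

x' = [-3847/5239, 162/169]
P' = [1641/5239 -21/169; -21/169 59/169]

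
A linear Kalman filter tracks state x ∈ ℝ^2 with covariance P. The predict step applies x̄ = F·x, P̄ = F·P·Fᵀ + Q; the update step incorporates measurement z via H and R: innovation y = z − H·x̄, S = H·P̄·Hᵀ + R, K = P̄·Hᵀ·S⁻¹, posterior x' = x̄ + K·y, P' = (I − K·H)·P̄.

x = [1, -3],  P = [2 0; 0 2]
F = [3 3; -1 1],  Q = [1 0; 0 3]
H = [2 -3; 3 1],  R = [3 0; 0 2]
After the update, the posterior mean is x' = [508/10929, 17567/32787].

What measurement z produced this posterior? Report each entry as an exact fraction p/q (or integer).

z = [-2, 1]

x̄ = F·x = [-6, -4]
P̄ = F·P·Fᵀ + Q = [37 0; 0 7]
S = H·P̄·Hᵀ + R = [214 201; 201 342]
K = P̄·Hᵀ·S⁻¹ = [333/3643 2960/10929; -2863/10929 5719/32787]
x' − x̄ = [66082/10929, 148715/32787] = K·y
y = (KᵀK)⁻¹·Kᵀ·(x' − x̄) = [-2, 23]
z = y + H·x̄ = [-2, 23] + [0, -22] = [-2, 1]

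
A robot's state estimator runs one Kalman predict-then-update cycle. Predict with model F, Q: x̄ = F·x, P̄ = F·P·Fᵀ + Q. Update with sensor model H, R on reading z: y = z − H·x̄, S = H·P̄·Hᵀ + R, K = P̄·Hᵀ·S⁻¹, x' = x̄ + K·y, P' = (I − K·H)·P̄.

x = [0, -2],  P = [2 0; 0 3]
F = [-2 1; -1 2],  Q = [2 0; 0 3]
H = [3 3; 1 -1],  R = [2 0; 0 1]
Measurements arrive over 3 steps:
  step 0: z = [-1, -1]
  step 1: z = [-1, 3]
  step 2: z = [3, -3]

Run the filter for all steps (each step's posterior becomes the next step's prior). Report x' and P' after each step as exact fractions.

step 0: x' = [-2693/4828, 983/4828], P' = [1357/4828 -827/4828; -827/4828 1365/4828]
step 1: x' = [1372589/1190984, -1725729/1190984], P' = [938203/3572952 -184245/1190984; -184245/1190984 315969/1190984]
step 2: x' = [-2168698659/2518430792, 4319637987/2518430792], P' = [660888069/2518430792 -389601901/2518430792; -389601901/2518430792 668092197/2518430792]

step 0: x̄ = F·x = [-2, -4]
step 0: P̄ = F·P·Fᵀ + Q = [13 10; 10 17]
step 0: y = z − H·x̄ = [17, -3]
step 0: S = H·P̄·Hᵀ + R = [452 -12; -12 11]
step 0: K = P̄·Hᵀ·S⁻¹ = [795/4828 546/1207; 807/4828 -548/1207]
step 0: x' = x̄ + K·y = [-2693/4828, 983/4828]
step 0: P' = (I − K·H)·P̄ = [1357/4828 -827/4828; -827/4828 1365/4828]
step 1: x̄ = F·x = [6369/4828, 4659/4828]
step 1: P̄ = F·P·Fᵀ + Q = [19757/4828 9579/4828; 9579/4828 24609/4828]
step 1: y = z − H·x̄ = [-9478/1207, 6387/2414]
step 1: S = H·P̄·Hᵀ + R = [145343/1207 -3639/1207; -3639/1207 7509/1207]
step 1: K = P̄·Hᵀ·S⁻¹ = [96367/595492 745469/1786476; 98793/595492 -250107/595492]
step 1: x' = x̄ + K·y = [1372589/1190984, -1725729/1190984]
step 1: P' = (I − K·H)·P̄ = [938203/3572952 -184245/1190984; -184245/1190984 315969/1190984]
step 2: x̄ = F·x = [-4470907/1190984, -4824047/1190984]
step 2: P̄ = F·P·Fᵀ + Q = [14057563/3572952 6535895/3572952; 6535895/3572952 17659627/3572952]
step 2: y = z − H·x̄ = [15728907/595492, -981523/297746]
step 2: S = H·P̄·Hᵀ + R = [34187227/297746 -450258/148873; -450258/148873 2777294/446619]
step 2: K = P̄·Hᵀ·S⁻¹ = [101732313/629607698 525244985/1259215396; 104433861/629607698 -528847049/1259215396]
step 2: x' = x̄ + K·y = [-2168698659/2518430792, 4319637987/2518430792]
step 2: P' = (I − K·H)·P̄ = [660888069/2518430792 -389601901/2518430792; -389601901/2518430792 668092197/2518430792]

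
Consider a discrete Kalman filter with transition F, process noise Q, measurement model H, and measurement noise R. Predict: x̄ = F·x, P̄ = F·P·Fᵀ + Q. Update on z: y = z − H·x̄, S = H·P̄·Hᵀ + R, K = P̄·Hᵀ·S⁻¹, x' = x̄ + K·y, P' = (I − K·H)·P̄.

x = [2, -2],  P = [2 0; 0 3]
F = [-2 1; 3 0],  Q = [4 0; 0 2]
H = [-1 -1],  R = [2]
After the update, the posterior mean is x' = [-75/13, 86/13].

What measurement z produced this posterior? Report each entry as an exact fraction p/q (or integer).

x̄ = F·x = [-6, 6]
P̄ = F·P·Fᵀ + Q = [15 -12; -12 20]
S = H·P̄·Hᵀ + R = [13]
K = P̄·Hᵀ·S⁻¹ = [-3/13; -8/13]
x' − x̄ = [3/13, 8/13] = K·y
y = (KᵀK)⁻¹·Kᵀ·(x' − x̄) = [-1]
z = y + H·x̄ = [-1] + [0] = [-1]

z = [-1]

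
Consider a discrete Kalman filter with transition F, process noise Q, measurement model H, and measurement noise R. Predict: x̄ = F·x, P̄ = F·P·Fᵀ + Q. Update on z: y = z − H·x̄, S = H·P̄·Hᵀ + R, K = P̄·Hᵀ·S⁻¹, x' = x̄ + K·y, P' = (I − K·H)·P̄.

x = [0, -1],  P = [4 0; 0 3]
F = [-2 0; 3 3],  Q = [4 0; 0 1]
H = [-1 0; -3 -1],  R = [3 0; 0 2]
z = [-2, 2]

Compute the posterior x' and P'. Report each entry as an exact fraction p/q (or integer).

x̄ = F·x = [0, -3]
P̄ = F·P·Fᵀ + Q = [20 -24; -24 64]
y = z − H·x̄ = [-2, -1]
S = H·P̄·Hᵀ + R = [23 36; 36 102]
K = P̄·Hᵀ·S⁻¹ = [-124/175 -18/175; 72/35 -68/105]
x' = x̄ + K·y = [38/25, -97/15]
P' = (I − K·H)·P̄ = [372/175 -216/35; -216/35 416/21]

x' = [38/25, -97/15]
P' = [372/175 -216/35; -216/35 416/21]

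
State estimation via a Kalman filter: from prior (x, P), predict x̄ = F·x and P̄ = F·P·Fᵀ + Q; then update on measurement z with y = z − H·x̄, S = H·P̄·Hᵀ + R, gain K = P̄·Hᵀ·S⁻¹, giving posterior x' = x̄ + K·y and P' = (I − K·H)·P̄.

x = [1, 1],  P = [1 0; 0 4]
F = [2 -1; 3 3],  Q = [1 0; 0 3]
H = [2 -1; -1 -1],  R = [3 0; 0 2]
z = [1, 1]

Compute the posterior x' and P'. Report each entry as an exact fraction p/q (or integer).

x' = [175/1307, -1010/1307]
P' = [678/1307 120/1307; 120/1307 1548/1307]

x̄ = F·x = [1, 6]
P̄ = F·P·Fᵀ + Q = [9 -6; -6 48]
y = z − H·x̄ = [5, 8]
S = H·P̄·Hᵀ + R = [111 36; 36 47]
K = P̄·Hᵀ·S⁻¹ = [412/1307 -399/1307; -436/1307 -834/1307]
x' = x̄ + K·y = [175/1307, -1010/1307]
P' = (I − K·H)·P̄ = [678/1307 120/1307; 120/1307 1548/1307]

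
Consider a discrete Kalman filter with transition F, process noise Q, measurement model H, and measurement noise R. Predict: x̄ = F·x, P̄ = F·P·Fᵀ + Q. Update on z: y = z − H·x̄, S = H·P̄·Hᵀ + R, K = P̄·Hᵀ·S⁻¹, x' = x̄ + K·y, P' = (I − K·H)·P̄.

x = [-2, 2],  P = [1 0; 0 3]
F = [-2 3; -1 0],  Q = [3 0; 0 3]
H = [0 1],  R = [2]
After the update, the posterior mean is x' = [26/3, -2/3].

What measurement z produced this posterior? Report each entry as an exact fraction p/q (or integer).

z = [-2]

x̄ = F·x = [10, 2]
P̄ = F·P·Fᵀ + Q = [34 2; 2 4]
S = H·P̄·Hᵀ + R = [6]
K = P̄·Hᵀ·S⁻¹ = [1/3; 2/3]
x' − x̄ = [-4/3, -8/3] = K·y
y = (KᵀK)⁻¹·Kᵀ·(x' − x̄) = [-4]
z = y + H·x̄ = [-4] + [2] = [-2]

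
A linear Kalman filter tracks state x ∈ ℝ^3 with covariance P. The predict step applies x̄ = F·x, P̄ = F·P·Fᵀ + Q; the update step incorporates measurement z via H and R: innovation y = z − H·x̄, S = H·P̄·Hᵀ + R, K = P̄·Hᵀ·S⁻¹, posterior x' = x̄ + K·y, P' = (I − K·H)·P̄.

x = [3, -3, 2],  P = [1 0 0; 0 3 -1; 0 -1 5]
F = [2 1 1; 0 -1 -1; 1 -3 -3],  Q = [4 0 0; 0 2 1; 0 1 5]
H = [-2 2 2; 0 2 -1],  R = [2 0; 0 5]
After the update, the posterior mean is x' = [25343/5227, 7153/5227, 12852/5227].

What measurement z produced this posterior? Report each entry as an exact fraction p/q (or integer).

x̄ = F·x = [5, 1, 6]
P̄ = F·P·Fᵀ + Q = [14 -6 -16; -6 8 19; -16 19 60]
S = H·P̄·Hᵀ + R = [658 -58; -58 21]
K = P̄·Hᵀ·S⁻¹ = [-640/5227 -772/5227; 606/5227 927/5227; 1357/5227 -1728/5227]
x' − x̄ = [-792/5227, 1926/5227, -18510/5227] = K·y
y = (KᵀK)⁻¹·Kᵀ·(x' − x̄) = [-6, 6]
z = y + H·x̄ = [-6, 6] + [4, -4] = [-2, 2]

z = [-2, 2]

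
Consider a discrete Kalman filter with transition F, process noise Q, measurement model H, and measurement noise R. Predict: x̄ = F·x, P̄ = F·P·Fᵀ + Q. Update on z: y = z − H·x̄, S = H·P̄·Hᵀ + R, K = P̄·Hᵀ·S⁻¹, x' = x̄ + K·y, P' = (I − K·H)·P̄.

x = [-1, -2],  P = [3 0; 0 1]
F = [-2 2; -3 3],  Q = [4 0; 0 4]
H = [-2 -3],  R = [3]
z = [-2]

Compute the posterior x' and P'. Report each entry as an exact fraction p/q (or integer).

x̄ = F·x = [-2, -3]
P̄ = F·P·Fᵀ + Q = [20 24; 24 40]
y = z − H·x̄ = [-15]
S = H·P̄·Hᵀ + R = [731]
K = P̄·Hᵀ·S⁻¹ = [-112/731; -168/731]
x' = x̄ + K·y = [218/731, 327/731]
P' = (I − K·H)·P̄ = [2076/731 -1272/731; -1272/731 1016/731]

x' = [218/731, 327/731]
P' = [2076/731 -1272/731; -1272/731 1016/731]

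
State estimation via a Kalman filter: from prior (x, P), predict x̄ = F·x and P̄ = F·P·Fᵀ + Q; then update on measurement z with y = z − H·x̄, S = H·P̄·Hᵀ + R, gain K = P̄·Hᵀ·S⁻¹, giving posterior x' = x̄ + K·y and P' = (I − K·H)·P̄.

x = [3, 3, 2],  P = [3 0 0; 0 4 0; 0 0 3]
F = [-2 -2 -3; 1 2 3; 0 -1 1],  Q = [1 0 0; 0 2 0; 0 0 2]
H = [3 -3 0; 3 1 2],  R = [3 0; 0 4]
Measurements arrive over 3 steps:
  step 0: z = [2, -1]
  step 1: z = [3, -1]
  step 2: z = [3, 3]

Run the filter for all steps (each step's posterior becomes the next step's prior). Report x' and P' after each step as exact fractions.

step 0: x̄ = F·x = [-18, 15, -1]
step 0: P̄ = F·P·Fᵀ + Q = [56 -49 -1; -49 48 1; -1 1 9]
step 0: y = z − H·x̄ = [101, 40]
step 0: S = H·P̄·Hᵀ + R = [1821 642; 642 290]
step 0: K = P̄·Hᵀ·S⁻¹ = [2706/19321 3609/38642; -3686/19321 3395/38642; -2002/19321 5498/19321]
step 0: x' = x̄ + K·y = [-2292/19321, -14571/19321, -1603/19321]
step 0: P' = (I − K·H)·P̄ = [36919/38642 31507/38642 -31957/19321; 31507/38642 38879/38642 -29955/19321; -31957/19321 -29955/19321 73909/19321]
step 1: x̄ = F·x = [38535/19321, -36243/19321, 12968/19321]
step 1: P̄ = F·P·Fᵀ + Q = [219182/19321 -227306/19321 -117382/19321; -227306/19321 623705/38642 330185/38642; -117382/19321 330185/38642 383801/38642]
step 1: y = z − H·x̄ = [-166371/19321, -124619/19321]
step 1: S = H·P̄·Hᵀ + R = [17857563/38642 1412139/38642; 1412139/38642 2034653/38642]
step 1: K = P̄·Hᵀ·S⁻¹ = [42256356/296221793 27590284/296221793; -55806024/296221793 27119571/296221793; -34540096/296221793 81260643/296221793]
step 1: x' = x̄ + K·y = [48983023/296221793, -250042764/296221793, -27883937/296221793]
step 1: P' = (I − K·H)·P̄ = [151771598/296221793 109515242/296221793 -227234450/296221793; 109515242/296221793 165321266/296221793 -192694354/296221793; -227234450/296221793 -192694354/296221793 599720138/296221793]
step 2: x̄ = F·x = [69395899/42317399, -534754316/296221793, 222158827/296221793]
step 2: P̄ = F·P·Fᵀ + Q = [399864397/42317399 -380279808/42317399 -141101836/42317399; -380279808/42317399 3565303510/296221793 1324462544/296221793; -141101836/42317399 1324462544/296221793 1742873698/296221793]
step 2: y = z − H·x̄ = [-2172911448/296221793, -478211838/296221793]
step 2: S = H·P̄·Hᵀ + R = [106083109788/296221793 16594246041/296221793; 16594246041/296221793 14386686501/296221793]
step 2: K = P̄·Hᵀ·S⁻¹ = [195019386812/1407521291433 142892791249/1407521291433; -269358814832/1407521291433 137361375902/1407521291433; -146786842108/1407521291433 350018697700/1407521291433]
step 2: x' = x̄ + K·y = [215649849389/469173763811, -262273150992/469173763811, 522429493625/469173763811]
step 2: P' = (I − K·H)·P̄ = [700393074718/1407521291433 505373687906/1407521291433 -1017490873532/1407521291433; 505373687906/1407521291433 774732502738/1407521291433 -870704031424/1407521291433; -1017490873532/1407521291433 -870704031424/1407521291433 2661625721410/1407521291433]

step 0: x' = [-2292/19321, -14571/19321, -1603/19321], P' = [36919/38642 31507/38642 -31957/19321; 31507/38642 38879/38642 -29955/19321; -31957/19321 -29955/19321 73909/19321]
step 1: x' = [48983023/296221793, -250042764/296221793, -27883937/296221793], P' = [151771598/296221793 109515242/296221793 -227234450/296221793; 109515242/296221793 165321266/296221793 -192694354/296221793; -227234450/296221793 -192694354/296221793 599720138/296221793]
step 2: x' = [215649849389/469173763811, -262273150992/469173763811, 522429493625/469173763811], P' = [700393074718/1407521291433 505373687906/1407521291433 -1017490873532/1407521291433; 505373687906/1407521291433 774732502738/1407521291433 -870704031424/1407521291433; -1017490873532/1407521291433 -870704031424/1407521291433 2661625721410/1407521291433]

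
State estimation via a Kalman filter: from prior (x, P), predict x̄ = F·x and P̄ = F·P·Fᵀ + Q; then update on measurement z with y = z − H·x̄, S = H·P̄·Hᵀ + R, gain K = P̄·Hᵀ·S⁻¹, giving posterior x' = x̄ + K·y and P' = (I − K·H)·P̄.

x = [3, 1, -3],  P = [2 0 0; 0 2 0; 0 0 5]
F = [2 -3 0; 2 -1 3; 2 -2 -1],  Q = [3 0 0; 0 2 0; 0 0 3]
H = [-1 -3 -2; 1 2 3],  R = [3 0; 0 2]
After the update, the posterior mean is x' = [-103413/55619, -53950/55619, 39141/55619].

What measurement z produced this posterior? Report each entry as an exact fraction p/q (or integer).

z = [3, -2]

x̄ = F·x = [3, -4, 7]
P̄ = F·P·Fᵀ + Q = [29 14 20; 14 57 -3; 20 -3 24]
S = H·P̄·Hᵀ + R = [769 -646; -646 615]
K = P̄·Hᵀ·S⁻¹ = [7317/55619 18267/55619; -33211/55619 -24123/55619; 19271/55619 28020/55619]
x' − x̄ = [-270270/55619, 168526/55619, -350192/55619] = K·y
y = (KᵀK)⁻¹·Kᵀ·(x' − x̄) = [8, -18]
z = y + H·x̄ = [8, -18] + [-5, 16] = [3, -2]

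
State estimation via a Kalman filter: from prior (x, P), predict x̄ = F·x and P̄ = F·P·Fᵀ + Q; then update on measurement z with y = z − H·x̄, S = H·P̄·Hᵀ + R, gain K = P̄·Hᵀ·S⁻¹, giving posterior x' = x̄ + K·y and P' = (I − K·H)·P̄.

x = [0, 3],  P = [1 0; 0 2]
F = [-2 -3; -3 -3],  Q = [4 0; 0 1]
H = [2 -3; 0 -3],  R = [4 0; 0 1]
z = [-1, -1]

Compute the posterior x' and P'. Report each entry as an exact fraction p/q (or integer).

x' = [-2/9, 2/7]
P' = [124/117 2/13; 2/13 10/91]

x̄ = F·x = [-9, -9]
P̄ = F·P·Fᵀ + Q = [26 24; 24 28]
y = z − H·x̄ = [-10, -28]
S = H·P̄·Hᵀ + R = [72 108; 108 253]
K = P̄·Hᵀ·S⁻¹ = [97/234 -6/13; -1/182 -30/91]
x' = x̄ + K·y = [-2/9, 2/7]
P' = (I − K·H)·P̄ = [124/117 2/13; 2/13 10/91]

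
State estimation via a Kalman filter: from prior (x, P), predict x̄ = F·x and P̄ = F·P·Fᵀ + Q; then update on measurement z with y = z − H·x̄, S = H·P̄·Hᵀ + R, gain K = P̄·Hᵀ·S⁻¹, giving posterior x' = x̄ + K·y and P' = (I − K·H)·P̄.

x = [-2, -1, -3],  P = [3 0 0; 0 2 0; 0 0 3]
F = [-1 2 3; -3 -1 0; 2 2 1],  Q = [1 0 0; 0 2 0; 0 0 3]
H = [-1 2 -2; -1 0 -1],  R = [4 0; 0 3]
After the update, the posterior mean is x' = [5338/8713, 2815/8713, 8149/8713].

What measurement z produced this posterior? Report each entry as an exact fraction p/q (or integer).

x̄ = F·x = [-9, 7, -9]
P̄ = F·P·Fᵀ + Q = [39 5 11; 5 31 -22; 11 -22 26]
S = H·P̄·Hᵀ + R = [471 158; 158 90]
K = P̄·Hᵀ·S⁻¹ = [1655/8713 -7746/8713; 3202/8713 -7951/17426; -1892/8713 -521/17426]
x' − x̄ = [83755/8713, -58176/8713, 86566/8713] = K·y
y = (KᵀK)⁻¹·Kᵀ·(x' − x̄) = [-43, -20]
z = y + H·x̄ = [-43, -20] + [41, 18] = [-2, -2]

z = [-2, -2]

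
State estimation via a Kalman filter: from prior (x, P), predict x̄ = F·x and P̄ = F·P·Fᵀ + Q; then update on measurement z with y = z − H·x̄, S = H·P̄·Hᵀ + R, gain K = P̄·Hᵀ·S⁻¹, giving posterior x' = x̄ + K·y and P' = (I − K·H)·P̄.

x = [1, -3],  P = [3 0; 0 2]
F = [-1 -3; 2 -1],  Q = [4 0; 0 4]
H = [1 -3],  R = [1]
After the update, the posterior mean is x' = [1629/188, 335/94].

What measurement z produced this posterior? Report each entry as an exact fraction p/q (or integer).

z = [-2]

x̄ = F·x = [8, 5]
P̄ = F·P·Fᵀ + Q = [25 0; 0 18]
S = H·P̄·Hᵀ + R = [188]
K = P̄·Hᵀ·S⁻¹ = [25/188; -27/94]
x' − x̄ = [125/188, -135/94] = K·y
y = (KᵀK)⁻¹·Kᵀ·(x' − x̄) = [5]
z = y + H·x̄ = [5] + [-7] = [-2]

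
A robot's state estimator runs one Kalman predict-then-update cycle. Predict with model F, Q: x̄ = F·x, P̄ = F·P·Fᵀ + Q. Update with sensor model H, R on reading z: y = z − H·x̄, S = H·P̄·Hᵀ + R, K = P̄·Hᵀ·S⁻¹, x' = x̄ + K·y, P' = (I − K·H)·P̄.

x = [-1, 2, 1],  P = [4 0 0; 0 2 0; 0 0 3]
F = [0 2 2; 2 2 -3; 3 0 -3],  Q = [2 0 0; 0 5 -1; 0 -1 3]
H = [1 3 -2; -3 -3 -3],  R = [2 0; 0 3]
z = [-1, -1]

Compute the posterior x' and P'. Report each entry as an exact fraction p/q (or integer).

x̄ = F·x = [6, -1, -6]
P̄ = F·P·Fᵀ + Q = [22 -10 -18; -10 56 50; -18 50 66]
y = z − H·x̄ = [-16, -4]
S = H·P̄·Hᵀ + R = [204 -258; -258 1695]
K = P̄·Hᵀ·S⁻¹ = [2171/11634 227/5817; 4001/46536 -3649/23268; -301/1108 -119/554]
x' = x̄ + K·y = [5542/1939, -3390/1939, -220/277]
P' = (I − K·H)·P̄ = [93494/5817 -55753/5817 -1808/277; -55753/5817 136067/23268 2157/554; -1808/277 2157/554 789/277]

x' = [5542/1939, -3390/1939, -220/277]
P' = [93494/5817 -55753/5817 -1808/277; -55753/5817 136067/23268 2157/554; -1808/277 2157/554 789/277]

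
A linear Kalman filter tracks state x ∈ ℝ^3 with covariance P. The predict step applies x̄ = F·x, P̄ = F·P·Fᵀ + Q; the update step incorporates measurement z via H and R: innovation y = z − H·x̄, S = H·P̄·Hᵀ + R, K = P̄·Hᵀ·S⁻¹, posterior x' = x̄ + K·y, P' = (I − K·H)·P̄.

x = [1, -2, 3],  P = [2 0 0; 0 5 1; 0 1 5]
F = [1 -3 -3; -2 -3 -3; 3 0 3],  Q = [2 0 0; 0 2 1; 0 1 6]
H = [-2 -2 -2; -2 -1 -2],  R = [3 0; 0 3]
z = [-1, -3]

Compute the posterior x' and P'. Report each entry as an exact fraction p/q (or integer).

x' = [-124694/39259, -109721/39259, 247794/39259]
P' = [362768/39259 90264/39259 -423944/39259; 90264/39259 205278/39259 -243075/39259; -423944/39259 -243075/39259 613520/39259]

x̄ = F·x = [-2, -5, 12]
P̄ = F·P·Fᵀ + Q = [112 104 -48; 104 118 -65; -48 -65 69]
y = z − H·x̄ = [9, 12]
S = H·P̄·Hᵀ + R = [1127 810; 810 617]
K = P̄·Hᵀ·S⁻¹ = [-19392/39259 10696/39259; -34978/39259 33448/39259; 35666/39259 -45359/39259]
x' = x̄ + K·y = [-124694/39259, -109721/39259, 247794/39259]
P' = (I − K·H)·P̄ = [362768/39259 90264/39259 -423944/39259; 90264/39259 205278/39259 -243075/39259; -423944/39259 -243075/39259 613520/39259]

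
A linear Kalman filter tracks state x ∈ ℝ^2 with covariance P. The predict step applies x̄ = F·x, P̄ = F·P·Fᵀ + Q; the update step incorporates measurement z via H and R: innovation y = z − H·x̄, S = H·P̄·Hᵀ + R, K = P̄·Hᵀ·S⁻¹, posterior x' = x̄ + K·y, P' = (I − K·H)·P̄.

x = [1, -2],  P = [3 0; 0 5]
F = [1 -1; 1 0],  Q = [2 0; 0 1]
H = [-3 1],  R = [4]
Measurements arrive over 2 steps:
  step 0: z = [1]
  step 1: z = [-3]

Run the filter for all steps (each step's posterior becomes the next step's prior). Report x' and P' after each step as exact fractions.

step 0: x̄ = F·x = [3, 1]
step 0: P̄ = F·P·Fᵀ + Q = [10 3; 3 4]
step 0: y = z − H·x̄ = [9]
step 0: S = H·P̄·Hᵀ + R = [80]
step 0: K = P̄·Hᵀ·S⁻¹ = [-27/80; -1/16]
step 0: x' = x̄ + K·y = [-3/80, 7/16]
step 0: P' = (I − K·H)·P̄ = [71/80 21/16; 21/16 59/16]
step 1: x̄ = F·x = [-19/40, -3/80]
step 1: P̄ = F·P·Fᵀ + Q = [79/20 -17/40; -17/40 151/80]
step 1: y = z − H·x̄ = [-351/80]
step 1: S = H·P̄·Hᵀ + R = [3519/80]
step 1: K = P̄·Hᵀ·S⁻¹ = [-982/3519; 11/153]
step 1: x' = x̄ + K·y = [293/391, -6/17]
step 1: P' = (I − K·H)·P̄ = [1846/3519 70/153; 70/153 254/153]

step 0: x' = [-3/80, 7/16], P' = [71/80 21/16; 21/16 59/16]
step 1: x' = [293/391, -6/17], P' = [1846/3519 70/153; 70/153 254/153]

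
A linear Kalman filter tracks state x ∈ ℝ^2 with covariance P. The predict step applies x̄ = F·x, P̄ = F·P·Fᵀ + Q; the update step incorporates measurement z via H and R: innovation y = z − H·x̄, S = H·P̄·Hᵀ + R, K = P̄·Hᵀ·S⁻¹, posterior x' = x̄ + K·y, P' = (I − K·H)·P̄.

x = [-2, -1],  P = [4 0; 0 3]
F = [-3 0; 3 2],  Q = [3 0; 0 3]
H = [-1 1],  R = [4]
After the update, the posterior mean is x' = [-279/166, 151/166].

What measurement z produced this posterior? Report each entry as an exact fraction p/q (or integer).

x̄ = F·x = [6, -8]
P̄ = F·P·Fᵀ + Q = [39 -36; -36 51]
S = H·P̄·Hᵀ + R = [166]
K = P̄·Hᵀ·S⁻¹ = [-75/166; 87/166]
x' − x̄ = [-1275/166, 1479/166] = K·y
y = (KᵀK)⁻¹·Kᵀ·(x' − x̄) = [17]
z = y + H·x̄ = [17] + [-14] = [3]

z = [3]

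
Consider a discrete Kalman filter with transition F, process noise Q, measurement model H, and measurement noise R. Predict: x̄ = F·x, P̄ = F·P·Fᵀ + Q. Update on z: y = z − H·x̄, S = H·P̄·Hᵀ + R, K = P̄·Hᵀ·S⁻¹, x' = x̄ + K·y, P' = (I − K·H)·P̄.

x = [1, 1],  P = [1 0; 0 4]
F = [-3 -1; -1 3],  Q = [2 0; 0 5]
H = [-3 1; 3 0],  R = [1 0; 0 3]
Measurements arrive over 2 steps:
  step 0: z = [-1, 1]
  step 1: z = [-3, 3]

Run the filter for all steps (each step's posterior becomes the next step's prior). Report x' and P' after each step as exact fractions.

step 0: x' = [223/962, -23/74], P' = [141/481 63/74; 63/74 255/74]
step 1: x' = [88443/116851, -44129/50079], P' = [25667/116851 9721/16693; 9721/16693 246535/100158]

step 0: x̄ = F·x = [-4, 2]
step 0: P̄ = F·P·Fᵀ + Q = [15 -9; -9 42]
step 0: y = z − H·x̄ = [-15, 13]
step 0: S = H·P̄·Hᵀ + R = [232 -162; -162 138]
step 0: K = P̄·Hᵀ·S⁻¹ = [-27/962 141/481; 33/37 63/74]
step 0: x' = x̄ + K·y = [223/962, -23/74]
step 0: P' = (I − K·H)·P̄ = [141/481 63/74; 63/74 255/74]
step 1: x̄ = F·x = [-5/13, -560/481]
step 1: P̄ = F·P·Fᵀ + Q = [343/26 -423/26; -423/26 30013/962]
step 1: y = z − H·x̄ = [-1438/481, 54/13]
step 1: S = H·P̄·Hᵀ + R = [119550/481 -2178/13; -2178/13 3165/26]
step 1: K = P̄·Hᵀ·S⁻¹ = [-8954/116851 25667/116851; 71557/100158 9721/16693]
step 1: x' = x̄ + K·y = [88443/116851, -44129/50079]
step 1: P' = (I − K·H)·P̄ = [25667/116851 9721/16693; 9721/16693 246535/100158]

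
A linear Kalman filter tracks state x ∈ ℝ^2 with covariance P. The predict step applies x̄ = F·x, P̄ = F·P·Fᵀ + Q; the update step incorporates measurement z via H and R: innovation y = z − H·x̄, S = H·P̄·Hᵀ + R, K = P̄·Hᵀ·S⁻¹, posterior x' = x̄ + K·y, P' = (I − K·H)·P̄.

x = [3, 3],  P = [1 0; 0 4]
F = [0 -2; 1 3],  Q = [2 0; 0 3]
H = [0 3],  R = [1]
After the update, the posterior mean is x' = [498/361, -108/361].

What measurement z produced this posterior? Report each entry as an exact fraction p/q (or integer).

x̄ = F·x = [-6, 12]
P̄ = F·P·Fᵀ + Q = [18 -24; -24 40]
S = H·P̄·Hᵀ + R = [361]
K = P̄·Hᵀ·S⁻¹ = [-72/361; 120/361]
x' − x̄ = [2664/361, -4440/361] = K·y
y = (KᵀK)⁻¹·Kᵀ·(x' − x̄) = [-37]
z = y + H·x̄ = [-37] + [36] = [-1]

z = [-1]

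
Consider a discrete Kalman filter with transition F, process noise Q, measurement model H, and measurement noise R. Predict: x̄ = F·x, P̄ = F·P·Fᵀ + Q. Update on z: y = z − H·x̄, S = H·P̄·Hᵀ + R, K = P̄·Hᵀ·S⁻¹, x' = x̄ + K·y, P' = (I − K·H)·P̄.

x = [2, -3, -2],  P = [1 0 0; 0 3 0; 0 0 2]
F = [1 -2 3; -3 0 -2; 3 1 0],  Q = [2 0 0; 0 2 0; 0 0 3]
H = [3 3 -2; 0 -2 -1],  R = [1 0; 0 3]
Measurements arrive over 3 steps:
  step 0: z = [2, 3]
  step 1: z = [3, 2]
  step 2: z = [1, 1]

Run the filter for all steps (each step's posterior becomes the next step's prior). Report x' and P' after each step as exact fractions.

step 0: x̄ = F·x = [2, -2, 3]
step 0: P̄ = F·P·Fᵀ + Q = [33 -15 -3; -15 19 -9; -3 -9 15]
step 0: y = z − H·x̄ = [8, 2]
step 0: S = H·P̄·Hᵀ + R = [403 6; 6 58]
step 0: K = P̄·Hᵀ·S⁻¹ = [1641/11669 12939/23338; 957/11669 -11867/23338; -1923/11669 1605/23338]
step 0: x' = x̄ + K·y = [49405/11669, -27549/11669, 21228/11669]
step 0: P' = (I − K·H)·P̄ = [146247/23338 -73299/23338 107781/23338; -73299/23338 41859/23338 -48117/23338; 107781/23338 -48117/23338 91419/23338]
step 1: x̄ = F·x = [168187/11669, -190671/11669, 17238/1667]
step 1: P̄ = F·P·Fᵀ + Q = [1350208/11669 -1402554/11669 110514/1667; -1402554/11669 3021947/23338 -117627/1667; 110514/1667 -117627/1667 70593/1667]
step 1: y = z − H·x̄ = [49113/1667, -237338/11669]
step 1: S = H·P̄·Hᵀ + R = [882979/3334 -400914/1667; -400914/1667 3279496/11669]
step 1: K = P̄·Hᵀ·S⁻¹ = [2403741/48401140 128157807/193604560; 318426/2420057 -5399617/9680228; -21264483/96802280 63302799/387209120]
step 1: x' = x̄ + K·y = [233550031/96802280, -5412481/4840114, 105264567/193604560]
step 1: P' = (I − K·H)·P̄ = [747223747/96802280 -18723837/4840114 1113433539/193604560; -18723837/4840114 5214801/2420057 -25519557/9680228; 1113433539/193604560 -25519557/9680228 1851656163/387209120]
step 2: x̄ = F·x = [1215892243/193604560, -40295733/4840114, 592400473/96802280]
step 2: P̄ = F·P·Fᵀ + Q = [55367909003/387209120 -1441068267/9680228 15883470153/193604560; -1441068267/9680228 386271892/2420057 -421574649/4840114; 15883470153/193604560 -421574649/4840114 4977152163/96802280]
step 2: y = z − H·x̄ = [3751017683/193604560, -922626567/96802280]
step 2: S = H·P̄·Hᵀ + R = [120503576363/387209120 -57087103887/193604560; -57087103887/193604560 33345089803/96802280]
step 2: K = P̄·Hᵀ·S⁻¹ = [390588838329/7843463451499 5245672171866/7843463451499; 1031908831992/7843463451499 -4402156595456/7843463451499; -1721295040662/7843463451499 1322360468502/7843463451499]
step 2: x' = x̄ + K·y = [6829999217032/7843463451499, -3349729114359/7843463451499, 2046671748269/7843463451499]
step 2: P' = (I − K·H)·P̄ = [61069257392569/7843463451499 -30613030910082/7843463451499 45489045304566/7843463451499; -30613030910082/7843463451499 17040563019282/7843463451499 -20874656252196/7843463451499; 45489045304566/7843463451499 -20874656252196/7843463451499 37782231098886/7843463451499]

step 0: x' = [49405/11669, -27549/11669, 21228/11669], P' = [146247/23338 -73299/23338 107781/23338; -73299/23338 41859/23338 -48117/23338; 107781/23338 -48117/23338 91419/23338]
step 1: x' = [233550031/96802280, -5412481/4840114, 105264567/193604560], P' = [747223747/96802280 -18723837/4840114 1113433539/193604560; -18723837/4840114 5214801/2420057 -25519557/9680228; 1113433539/193604560 -25519557/9680228 1851656163/387209120]
step 2: x' = [6829999217032/7843463451499, -3349729114359/7843463451499, 2046671748269/7843463451499], P' = [61069257392569/7843463451499 -30613030910082/7843463451499 45489045304566/7843463451499; -30613030910082/7843463451499 17040563019282/7843463451499 -20874656252196/7843463451499; 45489045304566/7843463451499 -20874656252196/7843463451499 37782231098886/7843463451499]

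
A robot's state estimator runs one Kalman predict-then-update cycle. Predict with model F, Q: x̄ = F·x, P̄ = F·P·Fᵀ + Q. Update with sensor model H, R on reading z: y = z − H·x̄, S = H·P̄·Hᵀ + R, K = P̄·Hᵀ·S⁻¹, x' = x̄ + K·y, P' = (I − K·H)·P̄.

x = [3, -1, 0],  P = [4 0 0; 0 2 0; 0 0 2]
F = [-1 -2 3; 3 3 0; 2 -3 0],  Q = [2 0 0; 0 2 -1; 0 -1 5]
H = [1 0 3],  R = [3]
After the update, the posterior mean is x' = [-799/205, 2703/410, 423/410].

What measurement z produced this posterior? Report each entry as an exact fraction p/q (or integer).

x̄ = F·x = [-1, 6, 9]
P̄ = F·P·Fᵀ + Q = [32 -24 4; -24 56 5; 4 5 39]
S = H·P̄·Hᵀ + R = [410]
K = P̄·Hᵀ·S⁻¹ = [22/205; -9/410; 121/410]
x' − x̄ = [-594/205, 243/410, -3267/410] = K·y
y = (KᵀK)⁻¹·Kᵀ·(x' − x̄) = [-27]
z = y + H·x̄ = [-27] + [26] = [-1]

z = [-1]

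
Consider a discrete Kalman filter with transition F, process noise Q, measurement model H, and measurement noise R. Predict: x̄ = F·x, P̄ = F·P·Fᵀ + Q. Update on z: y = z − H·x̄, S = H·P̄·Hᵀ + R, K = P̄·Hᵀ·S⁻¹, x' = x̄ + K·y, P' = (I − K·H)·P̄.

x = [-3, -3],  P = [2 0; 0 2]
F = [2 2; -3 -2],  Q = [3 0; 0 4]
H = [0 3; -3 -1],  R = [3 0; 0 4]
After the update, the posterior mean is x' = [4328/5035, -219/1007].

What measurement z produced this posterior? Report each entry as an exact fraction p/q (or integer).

x̄ = F·x = [-12, 15]
P̄ = F·P·Fᵀ + Q = [19 -20; -20 30]
S = H·P̄·Hᵀ + R = [273 90; 90 85]
K = P̄·Hᵀ·S⁻¹ = [-118/1007 -1567/5035; 330/1007 6/1007]
x' − x̄ = [64748/5035, -15324/1007] = K·y
y = (KᵀK)⁻¹·Kᵀ·(x' − x̄) = [-46, -24]
z = y + H·x̄ = [-46, -24] + [45, 21] = [-1, -3]

z = [-1, -3]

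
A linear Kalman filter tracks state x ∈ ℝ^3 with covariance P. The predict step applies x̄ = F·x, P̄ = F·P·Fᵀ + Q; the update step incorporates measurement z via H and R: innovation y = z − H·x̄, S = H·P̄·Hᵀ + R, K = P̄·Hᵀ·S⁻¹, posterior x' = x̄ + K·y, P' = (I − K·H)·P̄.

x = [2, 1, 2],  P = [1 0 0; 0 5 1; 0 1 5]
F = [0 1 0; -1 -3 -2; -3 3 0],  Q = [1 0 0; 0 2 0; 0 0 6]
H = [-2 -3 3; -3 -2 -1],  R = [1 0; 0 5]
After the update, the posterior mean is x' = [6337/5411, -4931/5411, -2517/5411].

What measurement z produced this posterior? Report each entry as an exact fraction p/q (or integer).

x̄ = F·x = [1, -9, -3]
P̄ = F·P·Fᵀ + Q = [6 -17 15; -17 80 -48; 15 -48 60]
S = H·P̄·Hᵀ + R = [1765 154; 154 133]
K = P̄·Hᵀ·S⁻¹ = [1574/30147 -11171/211029; -5308/30147 -53765/211029; 1928/10049 -20387/70343]
x' − x̄ = [926/5411, 43768/5411, 13716/5411] = K·y
y = (KᵀK)⁻¹·Kᵀ·(x' − x̄) = [-17, -20]
z = y + H·x̄ = [-17, -20] + [16, 18] = [-1, -2]

z = [-1, -2]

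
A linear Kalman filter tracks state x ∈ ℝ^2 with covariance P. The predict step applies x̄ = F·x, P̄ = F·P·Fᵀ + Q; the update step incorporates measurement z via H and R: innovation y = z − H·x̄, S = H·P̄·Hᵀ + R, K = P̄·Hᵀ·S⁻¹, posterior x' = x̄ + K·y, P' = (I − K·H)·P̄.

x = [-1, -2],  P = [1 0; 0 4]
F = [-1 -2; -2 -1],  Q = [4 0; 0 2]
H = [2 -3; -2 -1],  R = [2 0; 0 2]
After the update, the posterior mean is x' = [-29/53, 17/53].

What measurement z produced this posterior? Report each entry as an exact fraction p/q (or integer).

z = [-2, 1]

x̄ = F·x = [5, 4]
P̄ = F·P·Fᵀ + Q = [21 10; 10 10]
S = H·P̄·Hᵀ + R = [56 -14; -14 136]
K = P̄·Hᵀ·S⁻¹ = [226/1855 -98/265; -89/371 -13/53]
x' − x̄ = [-294/53, -195/53] = K·y
y = (KᵀK)⁻¹·Kᵀ·(x' − x̄) = [0, 15]
z = y + H·x̄ = [0, 15] + [-2, -14] = [-2, 1]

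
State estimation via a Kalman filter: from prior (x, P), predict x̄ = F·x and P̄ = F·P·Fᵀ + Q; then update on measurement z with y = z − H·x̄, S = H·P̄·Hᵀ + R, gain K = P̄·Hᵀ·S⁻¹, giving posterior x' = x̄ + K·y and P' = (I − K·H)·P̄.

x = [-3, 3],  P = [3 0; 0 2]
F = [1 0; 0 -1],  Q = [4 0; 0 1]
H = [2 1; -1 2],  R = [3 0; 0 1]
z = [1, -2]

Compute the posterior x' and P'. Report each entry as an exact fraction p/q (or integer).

x' = [19/44, -135/154]
P' = [21/44 3/22; 3/22 39/154]

x̄ = F·x = [-3, -3]
P̄ = F·P·Fᵀ + Q = [7 0; 0 3]
y = z − H·x̄ = [10, 1]
S = H·P̄·Hᵀ + R = [34 -8; -8 20]
K = P̄·Hᵀ·S⁻¹ = [4/11 -9/44; 27/154 57/154]
x' = x̄ + K·y = [19/44, -135/154]
P' = (I − K·H)·P̄ = [21/44 3/22; 3/22 39/154]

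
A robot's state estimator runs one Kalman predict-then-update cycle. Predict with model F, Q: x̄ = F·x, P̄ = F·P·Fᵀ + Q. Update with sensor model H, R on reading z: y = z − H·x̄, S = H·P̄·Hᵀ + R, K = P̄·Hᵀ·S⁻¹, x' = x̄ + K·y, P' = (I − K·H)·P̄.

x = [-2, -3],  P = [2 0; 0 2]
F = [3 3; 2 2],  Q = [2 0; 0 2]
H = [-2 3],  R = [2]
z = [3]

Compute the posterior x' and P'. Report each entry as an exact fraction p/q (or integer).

x' = [-108/7, -131/14]
P' = [262/7 174/7; 174/7 117/7]

x̄ = F·x = [-15, -10]
P̄ = F·P·Fᵀ + Q = [38 24; 24 18]
y = z − H·x̄ = [3]
S = H·P̄·Hᵀ + R = [28]
K = P̄·Hᵀ·S⁻¹ = [-1/7; 3/14]
x' = x̄ + K·y = [-108/7, -131/14]
P' = (I − K·H)·P̄ = [262/7 174/7; 174/7 117/7]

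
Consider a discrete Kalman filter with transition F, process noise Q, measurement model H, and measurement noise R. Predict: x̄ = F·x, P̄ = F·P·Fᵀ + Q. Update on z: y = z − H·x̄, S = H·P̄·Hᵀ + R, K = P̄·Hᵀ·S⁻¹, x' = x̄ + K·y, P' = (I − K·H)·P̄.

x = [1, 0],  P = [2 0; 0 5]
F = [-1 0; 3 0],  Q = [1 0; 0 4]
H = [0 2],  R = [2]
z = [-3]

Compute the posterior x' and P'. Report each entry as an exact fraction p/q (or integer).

x̄ = F·x = [-1, 3]
P̄ = F·P·Fᵀ + Q = [3 -6; -6 22]
y = z − H·x̄ = [-9]
S = H·P̄·Hᵀ + R = [90]
K = P̄·Hᵀ·S⁻¹ = [-2/15; 22/45]
x' = x̄ + K·y = [1/5, -7/5]
P' = (I − K·H)·P̄ = [7/5 -2/15; -2/15 22/45]

x' = [1/5, -7/5]
P' = [7/5 -2/15; -2/15 22/45]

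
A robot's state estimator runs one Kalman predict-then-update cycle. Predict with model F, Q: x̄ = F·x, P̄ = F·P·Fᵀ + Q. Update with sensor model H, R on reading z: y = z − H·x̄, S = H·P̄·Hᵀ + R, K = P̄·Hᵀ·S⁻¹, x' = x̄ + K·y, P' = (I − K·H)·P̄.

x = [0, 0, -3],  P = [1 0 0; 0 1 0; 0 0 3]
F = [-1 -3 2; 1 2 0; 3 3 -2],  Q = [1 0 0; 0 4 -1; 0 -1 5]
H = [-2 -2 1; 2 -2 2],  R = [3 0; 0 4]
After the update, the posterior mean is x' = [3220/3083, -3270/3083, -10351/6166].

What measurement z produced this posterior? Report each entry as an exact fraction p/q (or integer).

z = [-2, 1]

x̄ = F·x = [-6, 0, 6]
P̄ = F·P·Fᵀ + Q = [23 -7 -24; -7 9 8; -24 8 35]
S = H·P̄·Hᵀ + R = [174 14; 14 72]
K = P̄·Hᵀ·S⁻¹ = [-1050/3083 718/3083; 128/3083 -710/3083; 1185/3083 53/6166]
x' − x̄ = [21718/3083, -3270/3083, -47347/6166] = K·y
y = (KᵀK)⁻¹·Kᵀ·(x' − x̄) = [-20, 1]
z = y + H·x̄ = [-20, 1] + [18, 0] = [-2, 1]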